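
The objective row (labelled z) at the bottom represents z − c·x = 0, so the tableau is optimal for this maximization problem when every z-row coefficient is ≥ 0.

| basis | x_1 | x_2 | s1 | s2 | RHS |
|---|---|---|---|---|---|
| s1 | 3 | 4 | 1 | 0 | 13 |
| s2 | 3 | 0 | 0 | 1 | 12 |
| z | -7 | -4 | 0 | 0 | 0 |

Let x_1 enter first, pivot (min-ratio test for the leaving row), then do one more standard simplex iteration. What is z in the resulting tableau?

Ratio test on column x_1 — row 1: 13/3 = 13/3; row 2: 12/3 = 4. Minimum is 4 at row 2 (s2 leaves); pivot element 3.
Pivot on row 2; the z-row RHS becomes 0 − (-7)·4 = 28.
Next entering variable (most negative z-row entry -4): x_2.
Ratio test on column x_2 — row 1: 1/4 = 1/4; row 2: entry 0 ≤ 0. Minimum is 1/4 at row 1 (s1 leaves); pivot element 4.
After the second pivot the z-row RHS is 28 − (-4)·(1/4) = 29.

29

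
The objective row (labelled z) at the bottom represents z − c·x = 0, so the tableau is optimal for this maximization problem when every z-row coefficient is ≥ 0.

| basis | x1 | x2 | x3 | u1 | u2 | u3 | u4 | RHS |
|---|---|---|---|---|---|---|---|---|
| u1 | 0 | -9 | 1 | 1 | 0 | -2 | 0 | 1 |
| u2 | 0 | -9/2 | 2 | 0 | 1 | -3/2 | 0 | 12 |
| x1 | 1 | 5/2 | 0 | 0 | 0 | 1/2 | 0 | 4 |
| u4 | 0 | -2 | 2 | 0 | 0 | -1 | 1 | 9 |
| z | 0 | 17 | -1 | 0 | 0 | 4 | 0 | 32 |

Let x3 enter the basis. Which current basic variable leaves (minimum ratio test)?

Column x3 entries and ratios — u1: 1/1 = 1; u2: 12/2 = 6; x1: 0 ≤ 0, skip; u4: 9/2 = 9/2.
Smallest ratio is 1 in the row of u1, so u1 leaves.

u1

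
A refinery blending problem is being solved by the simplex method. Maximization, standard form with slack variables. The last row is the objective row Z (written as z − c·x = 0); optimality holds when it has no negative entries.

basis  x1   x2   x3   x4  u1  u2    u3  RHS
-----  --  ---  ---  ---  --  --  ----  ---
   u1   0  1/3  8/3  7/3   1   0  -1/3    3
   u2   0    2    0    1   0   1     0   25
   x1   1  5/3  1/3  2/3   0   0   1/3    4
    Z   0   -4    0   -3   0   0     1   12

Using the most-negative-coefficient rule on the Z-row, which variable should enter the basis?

Negative Z-row entries: x2: -4, x4: -3.
The most negative is -4 in column x2, so x2 enters.

x2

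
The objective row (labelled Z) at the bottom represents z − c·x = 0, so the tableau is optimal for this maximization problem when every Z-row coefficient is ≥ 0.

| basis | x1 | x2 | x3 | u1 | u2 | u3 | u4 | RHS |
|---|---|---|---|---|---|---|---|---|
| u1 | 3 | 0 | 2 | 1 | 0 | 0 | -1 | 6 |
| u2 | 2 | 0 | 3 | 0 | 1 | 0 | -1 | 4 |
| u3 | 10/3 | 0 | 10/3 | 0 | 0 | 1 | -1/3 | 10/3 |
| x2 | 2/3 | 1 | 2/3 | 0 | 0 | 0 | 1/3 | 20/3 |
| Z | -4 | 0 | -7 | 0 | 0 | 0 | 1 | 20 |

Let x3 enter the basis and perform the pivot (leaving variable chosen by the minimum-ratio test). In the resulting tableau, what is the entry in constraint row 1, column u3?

Ratio test on column x3 — row 1: 6/2 = 3; row 2: 4/3 = 4/3; row 3: (10/3)/(10/3) = 1; row 4: (20/3)/(2/3) = 10. Minimum is 1 at row 3 (u3 leaves); pivot element 10/3.
Divide row 3 by 10/3; eliminate column x3 from the other rows.
Row 1 update in column u3: 0 − 2·(3/10) = -3/5.

-3/5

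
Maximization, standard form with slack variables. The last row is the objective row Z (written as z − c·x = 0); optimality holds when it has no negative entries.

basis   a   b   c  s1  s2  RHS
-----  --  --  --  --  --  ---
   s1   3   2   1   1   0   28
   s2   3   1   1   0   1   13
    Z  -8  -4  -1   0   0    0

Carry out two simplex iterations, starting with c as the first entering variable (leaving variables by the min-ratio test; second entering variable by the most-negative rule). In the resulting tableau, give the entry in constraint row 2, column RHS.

13/3

Ratio test on column c — row 1: 28/1 = 28; row 2: 13/1 = 13. Minimum is 13 at row 2 (s2 leaves); pivot element 1.
Divide row 2 by 1; eliminate column c from the other rows.
Second iteration: most negative Z-row entry is -5 in column a, so a enters.
Ratio test on column a — row 1: entry 0 ≤ 0; row 2: 13/3 = 13/3. Minimum is 13/3 at row 2 (c leaves); pivot element 3.
Divide row 2 by 3; eliminate column a from the other rows.
After both pivots, the entry at constraint row 2, column RHS is 13/3.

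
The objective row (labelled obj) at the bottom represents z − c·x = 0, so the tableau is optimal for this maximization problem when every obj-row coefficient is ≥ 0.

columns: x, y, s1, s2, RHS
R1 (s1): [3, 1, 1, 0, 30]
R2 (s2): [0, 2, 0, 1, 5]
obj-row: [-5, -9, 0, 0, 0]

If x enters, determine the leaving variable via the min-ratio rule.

Column x entries and ratios — s1: 30/3 = 10; s2: 0 ≤ 0, skip.
Smallest ratio is 10 in the row of s1, so s1 leaves.

s1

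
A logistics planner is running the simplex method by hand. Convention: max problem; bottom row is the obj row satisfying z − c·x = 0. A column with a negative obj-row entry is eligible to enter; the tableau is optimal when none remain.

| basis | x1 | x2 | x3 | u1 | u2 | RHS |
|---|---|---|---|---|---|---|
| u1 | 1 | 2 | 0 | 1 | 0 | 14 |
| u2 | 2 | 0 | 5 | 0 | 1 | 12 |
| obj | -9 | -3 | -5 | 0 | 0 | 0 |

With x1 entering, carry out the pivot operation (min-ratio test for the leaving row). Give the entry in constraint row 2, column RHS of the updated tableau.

Ratio test on column x1 — row 1: 14/1 = 14; row 2: 12/2 = 6. Minimum is 6 at row 2 (u2 leaves); pivot element 2.
Divide row 2 by 2; eliminate column x1 from the other rows.
In the new row 2, the RHS entry is the old entry divided by the pivot: 12/2 = 6.

6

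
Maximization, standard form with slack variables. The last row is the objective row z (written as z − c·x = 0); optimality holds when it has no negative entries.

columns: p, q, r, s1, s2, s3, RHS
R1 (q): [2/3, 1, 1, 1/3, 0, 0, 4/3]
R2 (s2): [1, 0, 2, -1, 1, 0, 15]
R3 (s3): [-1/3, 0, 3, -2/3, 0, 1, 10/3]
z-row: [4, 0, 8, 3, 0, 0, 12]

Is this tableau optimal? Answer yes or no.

yes

Every z-row coefficient is ≥ 0, so the tableau is optimal.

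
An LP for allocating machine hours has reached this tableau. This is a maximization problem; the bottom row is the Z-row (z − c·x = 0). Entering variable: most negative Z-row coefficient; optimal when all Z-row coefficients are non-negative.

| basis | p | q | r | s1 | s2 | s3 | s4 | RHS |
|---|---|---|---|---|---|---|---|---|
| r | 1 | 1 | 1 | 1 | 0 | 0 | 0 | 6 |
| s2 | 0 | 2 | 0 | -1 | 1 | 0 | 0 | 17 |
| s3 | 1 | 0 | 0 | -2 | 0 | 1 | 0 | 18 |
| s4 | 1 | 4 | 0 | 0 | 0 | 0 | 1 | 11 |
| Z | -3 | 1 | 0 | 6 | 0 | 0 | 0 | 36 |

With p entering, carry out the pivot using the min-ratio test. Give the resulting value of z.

54

Ratio test on column p — row 1: 6/1 = 6; row 2: entry 0 ≤ 0; row 3: 18/1 = 18; row 4: 11/1 = 11. Minimum is 6 at row 1 (r leaves); pivot element 1.
Pivot on row 1; the Z-row RHS becomes 36 − (-3)·6 = 54.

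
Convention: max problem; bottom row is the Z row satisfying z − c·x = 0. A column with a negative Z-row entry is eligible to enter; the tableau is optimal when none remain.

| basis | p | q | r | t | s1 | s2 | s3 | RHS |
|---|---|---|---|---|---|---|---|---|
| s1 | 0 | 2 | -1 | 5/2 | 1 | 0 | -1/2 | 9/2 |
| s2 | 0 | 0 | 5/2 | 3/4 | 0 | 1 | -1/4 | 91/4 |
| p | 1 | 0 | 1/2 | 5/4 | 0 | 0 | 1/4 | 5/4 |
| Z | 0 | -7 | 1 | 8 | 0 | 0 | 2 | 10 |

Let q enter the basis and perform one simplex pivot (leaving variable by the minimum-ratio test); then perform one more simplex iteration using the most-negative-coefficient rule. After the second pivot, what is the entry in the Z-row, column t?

Ratio test on column q — row 1: (9/2)/2 = 9/4; row 2: entry 0 ≤ 0; row 3: entry 0 ≤ 0. Minimum is 9/4 at row 1 (s1 leaves); pivot element 2.
Divide row 1 by 2; eliminate column q from the other rows.
Second iteration: most negative Z-row entry is -5/2 in column r, so r enters.
Ratio test on column r — row 1: entry -1/2 ≤ 0; row 2: (91/4)/(5/2) = 91/10; row 3: (5/4)/(1/2) = 5/2. Minimum is 5/2 at row 3 (p leaves); pivot element 1/2.
Divide row 3 by 1/2; eliminate column r from the other rows.
After both pivots, the entry at the Z-row, column t is 23.

23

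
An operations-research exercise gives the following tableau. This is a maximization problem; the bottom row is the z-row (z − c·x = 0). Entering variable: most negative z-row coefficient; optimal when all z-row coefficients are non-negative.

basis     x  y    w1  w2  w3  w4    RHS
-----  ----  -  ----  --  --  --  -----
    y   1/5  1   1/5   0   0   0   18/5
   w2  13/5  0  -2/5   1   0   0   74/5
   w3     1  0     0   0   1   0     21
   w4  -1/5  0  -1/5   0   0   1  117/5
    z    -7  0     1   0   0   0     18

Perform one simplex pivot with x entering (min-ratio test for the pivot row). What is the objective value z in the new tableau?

Ratio test on column x — row 1: (18/5)/(1/5) = 18; row 2: (74/5)/(13/5) = 74/13; row 3: 21/1 = 21; row 4: entry -1/5 ≤ 0. Minimum is 74/13 at row 2 (w2 leaves); pivot element 13/5.
Pivot on row 2; the z-row RHS becomes 18 − (-7)·(74/13) = 752/13.

752/13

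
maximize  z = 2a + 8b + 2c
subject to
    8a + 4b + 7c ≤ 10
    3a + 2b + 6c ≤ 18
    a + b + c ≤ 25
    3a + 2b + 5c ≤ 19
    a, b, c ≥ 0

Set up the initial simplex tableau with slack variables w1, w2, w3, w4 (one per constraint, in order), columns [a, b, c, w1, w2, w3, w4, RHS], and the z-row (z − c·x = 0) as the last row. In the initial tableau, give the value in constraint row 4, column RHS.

19

The RHS of constraint 4 is b_4 = 19.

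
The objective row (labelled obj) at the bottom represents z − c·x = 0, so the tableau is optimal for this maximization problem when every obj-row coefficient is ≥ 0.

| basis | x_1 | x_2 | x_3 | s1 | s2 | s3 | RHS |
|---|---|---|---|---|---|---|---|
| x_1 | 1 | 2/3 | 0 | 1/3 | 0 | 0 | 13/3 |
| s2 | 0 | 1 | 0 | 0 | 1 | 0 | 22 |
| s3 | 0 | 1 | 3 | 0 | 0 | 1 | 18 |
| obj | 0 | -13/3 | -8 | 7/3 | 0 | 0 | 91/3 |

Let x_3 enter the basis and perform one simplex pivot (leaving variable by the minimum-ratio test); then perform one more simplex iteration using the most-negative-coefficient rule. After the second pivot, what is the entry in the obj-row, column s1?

19/6

Ratio test on column x_3 — row 1: entry 0 ≤ 0; row 2: entry 0 ≤ 0; row 3: 18/3 = 6. Minimum is 6 at row 3 (s3 leaves); pivot element 3.
Divide row 3 by 3; eliminate column x_3 from the other rows.
Second iteration: most negative obj-row entry is -5/3 in column x_2, so x_2 enters.
Ratio test on column x_2 — row 1: (13/3)/(2/3) = 13/2; row 2: 22/1 = 22; row 3: 6/(1/3) = 18. Minimum is 13/2 at row 1 (x_1 leaves); pivot element 2/3.
Divide row 1 by 2/3; eliminate column x_2 from the other rows.
After both pivots, the entry at the obj-row, column s1 is 19/6.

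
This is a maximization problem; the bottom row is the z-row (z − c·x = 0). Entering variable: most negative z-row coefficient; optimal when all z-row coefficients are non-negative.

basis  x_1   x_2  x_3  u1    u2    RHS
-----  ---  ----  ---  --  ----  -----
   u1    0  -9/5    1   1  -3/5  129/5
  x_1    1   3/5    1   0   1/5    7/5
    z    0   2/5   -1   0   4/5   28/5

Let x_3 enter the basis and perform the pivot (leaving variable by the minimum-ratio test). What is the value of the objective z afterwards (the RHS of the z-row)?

Ratio test on column x_3 — row 1: (129/5)/1 = 129/5; row 2: (7/5)/1 = 7/5. Minimum is 7/5 at row 2 (x_1 leaves); pivot element 1.
Pivot on row 2; the z-row RHS becomes 28/5 − (-1)·(7/5) = 7.

7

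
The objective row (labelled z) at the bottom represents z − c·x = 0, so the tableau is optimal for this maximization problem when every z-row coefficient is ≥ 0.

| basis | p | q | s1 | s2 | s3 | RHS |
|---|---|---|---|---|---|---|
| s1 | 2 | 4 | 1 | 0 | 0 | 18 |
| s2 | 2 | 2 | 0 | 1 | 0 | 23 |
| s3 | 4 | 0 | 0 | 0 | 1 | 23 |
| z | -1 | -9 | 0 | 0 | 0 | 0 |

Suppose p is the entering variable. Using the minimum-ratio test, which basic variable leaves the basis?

s3

Column p entries and ratios — s1: 18/2 = 9; s2: 23/2 = 23/2; s3: 23/4 = 23/4.
Smallest ratio is 23/4 in the row of s3, so s3 leaves.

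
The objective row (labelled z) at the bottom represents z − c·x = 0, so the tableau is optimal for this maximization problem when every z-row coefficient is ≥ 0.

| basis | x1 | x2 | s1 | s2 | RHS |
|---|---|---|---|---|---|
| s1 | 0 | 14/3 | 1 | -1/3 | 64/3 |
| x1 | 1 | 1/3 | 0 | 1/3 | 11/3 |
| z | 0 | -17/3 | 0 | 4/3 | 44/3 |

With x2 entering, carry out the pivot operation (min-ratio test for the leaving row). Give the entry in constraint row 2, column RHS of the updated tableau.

Ratio test on column x2 — row 1: (64/3)/(14/3) = 32/7; row 2: (11/3)/(1/3) = 11. Minimum is 32/7 at row 1 (s1 leaves); pivot element 14/3.
Divide row 1 by 14/3; eliminate column x2 from the other rows.
Row 2 update in column RHS: 11/3 − (1/3)·(32/7) = 15/7.

15/7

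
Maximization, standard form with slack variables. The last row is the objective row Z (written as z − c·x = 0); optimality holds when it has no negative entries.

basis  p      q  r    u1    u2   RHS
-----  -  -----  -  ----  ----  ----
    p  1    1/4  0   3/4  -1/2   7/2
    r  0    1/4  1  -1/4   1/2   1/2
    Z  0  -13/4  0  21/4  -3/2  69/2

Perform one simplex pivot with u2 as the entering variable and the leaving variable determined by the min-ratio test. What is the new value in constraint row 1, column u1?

Ratio test on column u2 — row 1: entry -1/2 ≤ 0; row 2: (1/2)/(1/2) = 1. Minimum is 1 at row 2 (r leaves); pivot element 1/2.
Divide row 2 by 1/2; eliminate column u2 from the other rows.
Row 1 update in column u1: 3/4 − (-1/2)·(-1/2) = 1/2.

1/2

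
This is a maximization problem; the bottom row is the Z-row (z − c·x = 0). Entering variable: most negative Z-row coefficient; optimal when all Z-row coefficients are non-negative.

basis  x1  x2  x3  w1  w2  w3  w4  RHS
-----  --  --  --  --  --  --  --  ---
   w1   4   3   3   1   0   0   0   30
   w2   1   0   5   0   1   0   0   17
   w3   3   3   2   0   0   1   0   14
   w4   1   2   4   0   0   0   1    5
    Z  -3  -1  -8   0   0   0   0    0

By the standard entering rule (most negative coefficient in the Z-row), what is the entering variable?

Negative Z-row entries: x1: -3, x2: -1, x3: -8.
The most negative is -8 in column x3, so x3 enters.

x3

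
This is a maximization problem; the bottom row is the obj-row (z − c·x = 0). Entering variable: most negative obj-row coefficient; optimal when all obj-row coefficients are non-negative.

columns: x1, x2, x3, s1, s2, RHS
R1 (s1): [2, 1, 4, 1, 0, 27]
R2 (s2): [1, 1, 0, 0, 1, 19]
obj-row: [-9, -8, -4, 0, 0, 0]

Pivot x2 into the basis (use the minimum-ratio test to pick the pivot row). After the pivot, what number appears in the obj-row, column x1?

Ratio test on column x2 — row 1: 27/1 = 27; row 2: 19/1 = 19. Minimum is 19 at row 2 (s2 leaves); pivot element 1.
Divide row 2 by 1; eliminate column x2 from the other rows.
obj-row update in column x1: -9 − (-8)·1 = -1.

-1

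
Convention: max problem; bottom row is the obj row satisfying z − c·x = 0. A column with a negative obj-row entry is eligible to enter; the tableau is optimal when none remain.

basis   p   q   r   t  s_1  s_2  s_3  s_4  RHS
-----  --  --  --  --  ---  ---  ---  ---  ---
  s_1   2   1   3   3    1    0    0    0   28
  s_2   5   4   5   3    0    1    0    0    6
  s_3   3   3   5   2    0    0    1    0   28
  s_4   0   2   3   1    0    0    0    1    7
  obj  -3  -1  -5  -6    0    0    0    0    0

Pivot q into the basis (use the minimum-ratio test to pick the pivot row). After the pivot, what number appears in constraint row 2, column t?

Ratio test on column q — row 1: 28/1 = 28; row 2: 6/4 = 3/2; row 3: 28/3 = 28/3; row 4: 7/2 = 7/2. Minimum is 3/2 at row 2 (s_2 leaves); pivot element 4.
Divide row 2 by 4; eliminate column q from the other rows.
In the new row 2, the t entry is the old entry divided by the pivot: 3/4 = 3/4.

3/4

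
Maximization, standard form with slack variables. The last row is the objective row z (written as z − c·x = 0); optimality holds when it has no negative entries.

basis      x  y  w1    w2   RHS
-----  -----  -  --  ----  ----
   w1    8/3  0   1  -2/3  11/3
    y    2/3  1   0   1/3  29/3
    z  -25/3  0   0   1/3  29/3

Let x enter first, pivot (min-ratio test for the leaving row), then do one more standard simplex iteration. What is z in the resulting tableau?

Ratio test on column x — row 1: (11/3)/(8/3) = 11/8; row 2: (29/3)/(2/3) = 29/2. Minimum is 11/8 at row 1 (w1 leaves); pivot element 8/3.
Pivot on row 1; the z-row RHS becomes 29/3 − (-25/3)·(11/8) = 169/8.
Next entering variable (most negative z-row entry -7/4): w2.
Ratio test on column w2 — row 1: entry -1/4 ≤ 0; row 2: (35/4)/(1/2) = 35/2. Minimum is 35/2 at row 2 (y leaves); pivot element 1/2.
After the second pivot the z-row RHS is 169/8 − (-7/4)·(35/2) = 207/4.

207/4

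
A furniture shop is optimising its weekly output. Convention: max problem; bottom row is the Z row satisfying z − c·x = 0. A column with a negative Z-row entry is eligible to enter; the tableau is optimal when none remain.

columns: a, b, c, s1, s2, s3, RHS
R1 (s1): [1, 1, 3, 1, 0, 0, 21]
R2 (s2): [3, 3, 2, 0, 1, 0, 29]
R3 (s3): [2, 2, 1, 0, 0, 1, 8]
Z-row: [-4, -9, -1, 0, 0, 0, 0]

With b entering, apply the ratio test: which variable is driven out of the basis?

Column b entries and ratios — s1: 21/1 = 21; s2: 29/3 = 29/3; s3: 8/2 = 4.
Smallest ratio is 4 in the row of s3, so s3 leaves.

s3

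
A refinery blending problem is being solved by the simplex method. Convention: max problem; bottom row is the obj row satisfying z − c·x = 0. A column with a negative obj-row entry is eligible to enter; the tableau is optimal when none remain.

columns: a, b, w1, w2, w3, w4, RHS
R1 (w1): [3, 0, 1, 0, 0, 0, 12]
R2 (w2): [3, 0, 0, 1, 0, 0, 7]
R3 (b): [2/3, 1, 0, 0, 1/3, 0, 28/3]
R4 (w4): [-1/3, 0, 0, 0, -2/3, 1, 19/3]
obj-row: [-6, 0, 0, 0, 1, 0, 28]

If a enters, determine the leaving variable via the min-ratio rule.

Column a entries and ratios — w1: 12/3 = 4; w2: 7/3 = 7/3; b: (28/3)/(2/3) = 14; w4: -1/3 ≤ 0, skip.
Smallest ratio is 7/3 in the row of w2, so w2 leaves.

w2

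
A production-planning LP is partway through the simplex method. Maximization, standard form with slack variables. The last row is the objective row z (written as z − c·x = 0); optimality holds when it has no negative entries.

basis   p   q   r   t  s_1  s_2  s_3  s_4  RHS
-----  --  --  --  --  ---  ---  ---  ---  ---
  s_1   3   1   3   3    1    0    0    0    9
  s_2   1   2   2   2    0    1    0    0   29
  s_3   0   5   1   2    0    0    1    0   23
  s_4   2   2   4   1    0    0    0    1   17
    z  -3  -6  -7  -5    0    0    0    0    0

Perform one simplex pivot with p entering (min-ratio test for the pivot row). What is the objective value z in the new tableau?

Ratio test on column p — row 1: 9/3 = 3; row 2: 29/1 = 29; row 3: entry 0 ≤ 0; row 4: 17/2 = 17/2. Minimum is 3 at row 1 (s_1 leaves); pivot element 3.
Pivot on row 1; the z-row RHS becomes 0 − (-3)·3 = 9.

9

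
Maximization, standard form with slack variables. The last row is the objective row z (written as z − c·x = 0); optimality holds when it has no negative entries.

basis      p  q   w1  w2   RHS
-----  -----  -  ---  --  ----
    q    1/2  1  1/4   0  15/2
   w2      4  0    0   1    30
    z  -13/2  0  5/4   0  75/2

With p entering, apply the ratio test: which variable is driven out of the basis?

Column p entries and ratios — q: (15/2)/(1/2) = 15; w2: 30/4 = 15/2.
Smallest ratio is 15/2 in the row of w2, so w2 leaves.

w2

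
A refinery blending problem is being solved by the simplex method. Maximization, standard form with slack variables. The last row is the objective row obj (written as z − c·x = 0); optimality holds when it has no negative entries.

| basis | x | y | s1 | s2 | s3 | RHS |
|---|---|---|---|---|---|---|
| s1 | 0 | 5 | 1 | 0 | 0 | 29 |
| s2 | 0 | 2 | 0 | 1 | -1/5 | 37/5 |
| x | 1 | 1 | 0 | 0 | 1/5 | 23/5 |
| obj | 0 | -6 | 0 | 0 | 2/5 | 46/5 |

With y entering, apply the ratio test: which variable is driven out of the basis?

Column y entries and ratios — s1: 29/5 = 29/5; s2: (37/5)/2 = 37/10; x: (23/5)/1 = 23/5.
Smallest ratio is 37/10 in the row of s2, so s2 leaves.

s2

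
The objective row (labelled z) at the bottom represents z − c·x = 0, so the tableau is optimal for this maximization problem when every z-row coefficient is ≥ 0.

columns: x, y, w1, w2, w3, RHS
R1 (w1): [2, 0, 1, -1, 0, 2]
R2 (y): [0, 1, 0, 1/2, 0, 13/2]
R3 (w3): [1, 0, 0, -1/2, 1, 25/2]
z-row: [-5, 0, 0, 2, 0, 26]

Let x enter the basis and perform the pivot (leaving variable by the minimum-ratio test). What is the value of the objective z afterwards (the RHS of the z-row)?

31

Ratio test on column x — row 1: 2/2 = 1; row 2: entry 0 ≤ 0; row 3: (25/2)/1 = 25/2. Minimum is 1 at row 1 (w1 leaves); pivot element 2.
Pivot on row 1; the z-row RHS becomes 26 − (-5)·1 = 31.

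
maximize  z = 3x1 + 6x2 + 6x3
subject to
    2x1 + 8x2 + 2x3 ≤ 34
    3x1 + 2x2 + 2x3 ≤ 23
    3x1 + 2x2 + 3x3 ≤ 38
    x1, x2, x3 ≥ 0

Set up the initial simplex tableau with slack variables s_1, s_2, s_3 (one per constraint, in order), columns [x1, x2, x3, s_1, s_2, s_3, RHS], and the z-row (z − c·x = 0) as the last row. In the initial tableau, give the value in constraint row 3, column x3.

Constraint 3 has coefficient 3 on x3.

3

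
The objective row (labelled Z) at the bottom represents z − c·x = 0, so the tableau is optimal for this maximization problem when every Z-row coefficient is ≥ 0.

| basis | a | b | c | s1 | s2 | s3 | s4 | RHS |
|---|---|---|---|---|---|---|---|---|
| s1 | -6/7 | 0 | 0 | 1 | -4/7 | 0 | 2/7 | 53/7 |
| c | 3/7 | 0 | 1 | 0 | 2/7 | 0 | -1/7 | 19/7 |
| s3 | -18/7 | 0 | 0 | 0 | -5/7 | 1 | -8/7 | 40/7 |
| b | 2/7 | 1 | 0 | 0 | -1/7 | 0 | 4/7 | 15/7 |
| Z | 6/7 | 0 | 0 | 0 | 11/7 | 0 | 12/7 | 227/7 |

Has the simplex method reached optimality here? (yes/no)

Every Z-row coefficient is ≥ 0, so the tableau is optimal.

yes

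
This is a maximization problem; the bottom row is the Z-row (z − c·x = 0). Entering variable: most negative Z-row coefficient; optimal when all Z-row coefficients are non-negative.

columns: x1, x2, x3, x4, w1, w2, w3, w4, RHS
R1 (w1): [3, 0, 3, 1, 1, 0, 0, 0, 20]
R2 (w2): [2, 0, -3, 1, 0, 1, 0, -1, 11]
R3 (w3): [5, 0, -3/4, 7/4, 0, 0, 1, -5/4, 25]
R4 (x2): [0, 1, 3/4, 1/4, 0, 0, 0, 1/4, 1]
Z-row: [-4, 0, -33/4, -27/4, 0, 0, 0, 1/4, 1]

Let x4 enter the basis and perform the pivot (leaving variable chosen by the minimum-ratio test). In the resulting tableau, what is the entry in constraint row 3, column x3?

-6

Ratio test on column x4 — row 1: 20/1 = 20; row 2: 11/1 = 11; row 3: 25/(7/4) = 100/7; row 4: 1/(1/4) = 4. Minimum is 4 at row 4 (x2 leaves); pivot element 1/4.
Divide row 4 by 1/4; eliminate column x4 from the other rows.
Row 3 update in column x3: -3/4 − (7/4)·3 = -6.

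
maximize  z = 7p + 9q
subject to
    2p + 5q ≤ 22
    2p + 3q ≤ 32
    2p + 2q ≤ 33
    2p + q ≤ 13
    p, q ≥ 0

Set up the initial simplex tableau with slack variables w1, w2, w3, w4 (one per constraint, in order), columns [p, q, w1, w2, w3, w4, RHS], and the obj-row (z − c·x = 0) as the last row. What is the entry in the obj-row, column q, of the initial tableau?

-9

The obj-row carries the negated objective coefficients: the q entry is -9.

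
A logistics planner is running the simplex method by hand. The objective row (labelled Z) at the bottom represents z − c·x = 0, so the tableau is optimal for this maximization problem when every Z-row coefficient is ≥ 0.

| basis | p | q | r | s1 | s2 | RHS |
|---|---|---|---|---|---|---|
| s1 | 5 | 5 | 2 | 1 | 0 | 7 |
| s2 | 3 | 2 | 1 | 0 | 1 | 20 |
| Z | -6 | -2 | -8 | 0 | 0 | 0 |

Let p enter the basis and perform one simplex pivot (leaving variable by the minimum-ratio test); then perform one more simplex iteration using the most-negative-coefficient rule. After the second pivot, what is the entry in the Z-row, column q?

Ratio test on column p — row 1: 7/5 = 7/5; row 2: 20/3 = 20/3. Minimum is 7/5 at row 1 (s1 leaves); pivot element 5.
Divide row 1 by 5; eliminate column p from the other rows.
Second iteration: most negative Z-row entry is -28/5 in column r, so r enters.
Ratio test on column r — row 1: (7/5)/(2/5) = 7/2; row 2: entry -1/5 ≤ 0. Minimum is 7/2 at row 1 (p leaves); pivot element 2/5.
Divide row 1 by 2/5; eliminate column r from the other rows.
After both pivots, the entry at the Z-row, column q is 18.

18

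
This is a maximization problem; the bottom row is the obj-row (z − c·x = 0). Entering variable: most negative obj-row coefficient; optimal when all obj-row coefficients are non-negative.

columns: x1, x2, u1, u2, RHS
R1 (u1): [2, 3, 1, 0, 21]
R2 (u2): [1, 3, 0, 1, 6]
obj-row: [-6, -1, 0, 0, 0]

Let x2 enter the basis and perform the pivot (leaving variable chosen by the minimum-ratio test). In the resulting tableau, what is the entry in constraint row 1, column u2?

-1

Ratio test on column x2 — row 1: 21/3 = 7; row 2: 6/3 = 2. Minimum is 2 at row 2 (u2 leaves); pivot element 3.
Divide row 2 by 3; eliminate column x2 from the other rows.
Row 1 update in column u2: 0 − 3·(1/3) = -1.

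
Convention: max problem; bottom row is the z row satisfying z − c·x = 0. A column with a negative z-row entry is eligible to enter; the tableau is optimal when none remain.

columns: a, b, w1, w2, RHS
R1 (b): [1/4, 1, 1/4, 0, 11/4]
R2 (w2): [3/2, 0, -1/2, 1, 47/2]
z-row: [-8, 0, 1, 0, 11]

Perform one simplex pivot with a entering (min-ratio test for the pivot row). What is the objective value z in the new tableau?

99

Ratio test on column a — row 1: (11/4)/(1/4) = 11; row 2: (47/2)/(3/2) = 47/3. Minimum is 11 at row 1 (b leaves); pivot element 1/4.
Pivot on row 1; the z-row RHS becomes 11 − (-8)·11 = 99.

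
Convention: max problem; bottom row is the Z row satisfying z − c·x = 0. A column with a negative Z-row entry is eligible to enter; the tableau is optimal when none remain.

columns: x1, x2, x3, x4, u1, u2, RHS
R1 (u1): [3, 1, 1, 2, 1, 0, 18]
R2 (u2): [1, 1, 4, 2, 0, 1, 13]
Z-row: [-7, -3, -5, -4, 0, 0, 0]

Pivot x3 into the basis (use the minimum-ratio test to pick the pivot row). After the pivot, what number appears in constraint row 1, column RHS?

Ratio test on column x3 — row 1: 18/1 = 18; row 2: 13/4 = 13/4. Minimum is 13/4 at row 2 (u2 leaves); pivot element 4.
Divide row 2 by 4; eliminate column x3 from the other rows.
Row 1 update in column RHS: 18 − 1·(13/4) = 59/4.

59/4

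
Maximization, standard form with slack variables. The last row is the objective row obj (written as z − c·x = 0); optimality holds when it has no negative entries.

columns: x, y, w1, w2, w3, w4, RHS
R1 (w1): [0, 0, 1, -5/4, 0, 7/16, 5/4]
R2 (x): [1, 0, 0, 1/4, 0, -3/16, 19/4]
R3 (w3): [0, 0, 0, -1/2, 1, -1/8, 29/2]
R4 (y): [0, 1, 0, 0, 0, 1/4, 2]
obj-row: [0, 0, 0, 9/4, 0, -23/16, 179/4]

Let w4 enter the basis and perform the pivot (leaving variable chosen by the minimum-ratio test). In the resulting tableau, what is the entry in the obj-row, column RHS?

Ratio test on column w4 — row 1: (5/4)/(7/16) = 20/7; row 2: entry -3/16 ≤ 0; row 3: entry -1/8 ≤ 0; row 4: 2/(1/4) = 8. Minimum is 20/7 at row 1 (w1 leaves); pivot element 7/16.
Divide row 1 by 7/16; eliminate column w4 from the other rows.
obj-row update in column RHS: 179/4 − (-23/16)·(20/7) = 342/7.

342/7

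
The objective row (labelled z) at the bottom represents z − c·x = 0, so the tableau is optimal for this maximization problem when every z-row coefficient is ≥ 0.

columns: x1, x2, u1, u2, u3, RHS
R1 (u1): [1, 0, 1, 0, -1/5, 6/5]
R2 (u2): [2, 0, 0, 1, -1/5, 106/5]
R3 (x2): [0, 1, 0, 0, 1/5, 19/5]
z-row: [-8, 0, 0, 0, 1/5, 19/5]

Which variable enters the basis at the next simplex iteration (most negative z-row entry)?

Negative z-row entries: x1: -8.
The most negative is -8 in column x1, so x1 enters.

x1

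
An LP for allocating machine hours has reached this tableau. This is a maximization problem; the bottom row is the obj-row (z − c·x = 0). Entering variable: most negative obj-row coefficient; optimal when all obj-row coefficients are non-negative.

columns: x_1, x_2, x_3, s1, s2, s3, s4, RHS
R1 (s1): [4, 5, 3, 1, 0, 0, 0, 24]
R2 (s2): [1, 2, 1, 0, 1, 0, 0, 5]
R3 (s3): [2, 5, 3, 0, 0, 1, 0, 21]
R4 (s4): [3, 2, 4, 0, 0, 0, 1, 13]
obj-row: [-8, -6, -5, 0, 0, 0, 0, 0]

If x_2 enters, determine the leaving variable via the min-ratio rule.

Column x_2 entries and ratios — s1: 24/5 = 24/5; s2: 5/2 = 5/2; s3: 21/5 = 21/5; s4: 13/2 = 13/2.
Smallest ratio is 5/2 in the row of s2, so s2 leaves.

s2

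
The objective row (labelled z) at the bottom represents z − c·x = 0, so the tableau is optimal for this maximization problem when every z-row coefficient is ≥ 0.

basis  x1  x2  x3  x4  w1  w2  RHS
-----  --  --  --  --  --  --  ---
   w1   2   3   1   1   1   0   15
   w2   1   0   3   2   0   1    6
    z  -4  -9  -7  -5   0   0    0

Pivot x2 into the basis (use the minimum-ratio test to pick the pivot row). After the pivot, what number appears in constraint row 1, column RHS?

5

Ratio test on column x2 — row 1: 15/3 = 5; row 2: entry 0 ≤ 0. Minimum is 5 at row 1 (w1 leaves); pivot element 3.
Divide row 1 by 3; eliminate column x2 from the other rows.
In the new row 1, the RHS entry is the old entry divided by the pivot: 15/3 = 5.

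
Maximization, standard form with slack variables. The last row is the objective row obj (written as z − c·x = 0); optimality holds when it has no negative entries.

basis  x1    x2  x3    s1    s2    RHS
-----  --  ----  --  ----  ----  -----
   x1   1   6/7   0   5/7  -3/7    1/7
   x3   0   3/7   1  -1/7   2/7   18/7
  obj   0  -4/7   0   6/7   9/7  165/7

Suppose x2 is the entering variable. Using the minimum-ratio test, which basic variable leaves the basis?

x1

Column x2 entries and ratios — x1: (1/7)/(6/7) = 1/6; x3: (18/7)/(3/7) = 6.
Smallest ratio is 1/6 in the row of x1, so x1 leaves.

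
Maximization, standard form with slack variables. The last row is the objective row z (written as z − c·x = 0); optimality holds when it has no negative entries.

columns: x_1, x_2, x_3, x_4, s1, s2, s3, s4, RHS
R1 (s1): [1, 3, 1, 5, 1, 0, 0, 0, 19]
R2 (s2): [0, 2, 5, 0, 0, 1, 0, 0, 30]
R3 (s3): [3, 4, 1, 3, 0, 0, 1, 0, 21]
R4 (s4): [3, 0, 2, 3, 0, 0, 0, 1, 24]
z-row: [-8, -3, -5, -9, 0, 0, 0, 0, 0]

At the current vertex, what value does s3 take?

s3 is basic (row 3); its value is the RHS of that row, 21.

21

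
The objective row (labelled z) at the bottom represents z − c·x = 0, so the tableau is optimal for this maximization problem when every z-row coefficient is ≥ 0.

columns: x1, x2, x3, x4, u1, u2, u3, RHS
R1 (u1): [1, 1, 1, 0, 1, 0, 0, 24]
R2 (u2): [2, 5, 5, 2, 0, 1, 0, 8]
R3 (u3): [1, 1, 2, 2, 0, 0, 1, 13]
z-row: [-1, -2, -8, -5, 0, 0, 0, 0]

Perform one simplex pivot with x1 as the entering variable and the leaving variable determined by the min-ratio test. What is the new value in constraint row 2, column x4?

1

Ratio test on column x1 — row 1: 24/1 = 24; row 2: 8/2 = 4; row 3: 13/1 = 13. Minimum is 4 at row 2 (u2 leaves); pivot element 2.
Divide row 2 by 2; eliminate column x1 from the other rows.
In the new row 2, the x4 entry is the old entry divided by the pivot: 2/2 = 1.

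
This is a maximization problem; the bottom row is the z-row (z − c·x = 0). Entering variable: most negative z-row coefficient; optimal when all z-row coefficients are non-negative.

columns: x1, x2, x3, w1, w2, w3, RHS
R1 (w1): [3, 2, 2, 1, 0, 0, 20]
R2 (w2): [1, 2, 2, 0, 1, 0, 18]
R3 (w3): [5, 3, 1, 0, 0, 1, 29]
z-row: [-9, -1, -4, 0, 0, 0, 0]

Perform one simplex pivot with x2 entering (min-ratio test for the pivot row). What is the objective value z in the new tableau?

Ratio test on column x2 — row 1: 20/2 = 10; row 2: 18/2 = 9; row 3: 29/3 = 29/3. Minimum is 9 at row 2 (w2 leaves); pivot element 2.
Pivot on row 2; the z-row RHS becomes 0 − (-1)·9 = 9.

9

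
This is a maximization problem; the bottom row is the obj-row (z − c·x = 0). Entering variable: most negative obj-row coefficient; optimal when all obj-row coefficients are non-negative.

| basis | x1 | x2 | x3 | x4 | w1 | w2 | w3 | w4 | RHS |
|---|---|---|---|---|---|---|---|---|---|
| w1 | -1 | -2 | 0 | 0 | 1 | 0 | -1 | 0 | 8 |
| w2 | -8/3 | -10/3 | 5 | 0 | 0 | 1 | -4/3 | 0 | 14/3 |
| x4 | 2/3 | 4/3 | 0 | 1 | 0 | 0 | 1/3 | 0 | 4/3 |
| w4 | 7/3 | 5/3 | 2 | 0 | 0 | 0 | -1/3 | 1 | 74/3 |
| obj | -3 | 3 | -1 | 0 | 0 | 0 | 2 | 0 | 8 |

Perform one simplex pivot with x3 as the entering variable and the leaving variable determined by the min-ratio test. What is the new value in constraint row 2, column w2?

1/5

Ratio test on column x3 — row 1: entry 0 ≤ 0; row 2: (14/3)/5 = 14/15; row 3: entry 0 ≤ 0; row 4: (74/3)/2 = 37/3. Minimum is 14/15 at row 2 (w2 leaves); pivot element 5.
Divide row 2 by 5; eliminate column x3 from the other rows.
In the new row 2, the w2 entry is the old entry divided by the pivot: 1/5 = 1/5.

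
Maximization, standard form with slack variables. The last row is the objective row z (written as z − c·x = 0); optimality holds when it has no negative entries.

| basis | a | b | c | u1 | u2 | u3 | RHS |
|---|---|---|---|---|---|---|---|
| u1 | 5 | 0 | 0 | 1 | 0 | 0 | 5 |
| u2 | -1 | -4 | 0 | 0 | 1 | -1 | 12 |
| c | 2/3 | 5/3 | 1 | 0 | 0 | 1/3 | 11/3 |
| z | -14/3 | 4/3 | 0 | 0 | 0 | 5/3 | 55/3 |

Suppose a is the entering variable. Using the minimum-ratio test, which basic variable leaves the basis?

u1

Column a entries and ratios — u1: 5/5 = 1; u2: -1 ≤ 0, skip; c: (11/3)/(2/3) = 11/2.
Smallest ratio is 1 in the row of u1, so u1 leaves.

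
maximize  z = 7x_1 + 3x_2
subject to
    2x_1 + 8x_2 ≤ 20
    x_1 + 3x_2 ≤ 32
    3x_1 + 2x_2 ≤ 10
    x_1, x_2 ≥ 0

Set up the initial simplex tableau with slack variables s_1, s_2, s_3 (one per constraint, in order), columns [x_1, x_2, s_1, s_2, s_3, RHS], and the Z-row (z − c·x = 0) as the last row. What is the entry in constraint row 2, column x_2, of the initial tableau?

3

Constraint 2 has coefficient 3 on x_2.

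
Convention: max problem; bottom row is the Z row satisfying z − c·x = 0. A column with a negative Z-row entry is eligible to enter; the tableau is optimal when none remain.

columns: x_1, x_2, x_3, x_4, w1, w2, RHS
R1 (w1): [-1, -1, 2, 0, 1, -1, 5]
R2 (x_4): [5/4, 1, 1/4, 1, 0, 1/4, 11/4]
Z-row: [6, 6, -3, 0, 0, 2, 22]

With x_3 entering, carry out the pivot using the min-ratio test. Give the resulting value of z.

59/2

Ratio test on column x_3 — row 1: 5/2 = 5/2; row 2: (11/4)/(1/4) = 11. Minimum is 5/2 at row 1 (w1 leaves); pivot element 2.
Pivot on row 1; the Z-row RHS becomes 22 − (-3)·(5/2) = 59/2.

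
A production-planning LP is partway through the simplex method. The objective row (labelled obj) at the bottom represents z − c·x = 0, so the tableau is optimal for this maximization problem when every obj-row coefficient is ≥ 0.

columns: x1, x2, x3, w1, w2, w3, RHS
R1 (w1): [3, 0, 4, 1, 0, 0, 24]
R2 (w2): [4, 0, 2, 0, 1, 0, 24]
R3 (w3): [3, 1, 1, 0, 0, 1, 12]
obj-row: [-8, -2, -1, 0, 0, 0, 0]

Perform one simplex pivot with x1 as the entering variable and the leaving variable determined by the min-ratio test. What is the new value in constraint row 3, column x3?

1/3

Ratio test on column x1 — row 1: 24/3 = 8; row 2: 24/4 = 6; row 3: 12/3 = 4. Minimum is 4 at row 3 (w3 leaves); pivot element 3.
Divide row 3 by 3; eliminate column x1 from the other rows.
In the new row 3, the x3 entry is the old entry divided by the pivot: 1/3 = 1/3.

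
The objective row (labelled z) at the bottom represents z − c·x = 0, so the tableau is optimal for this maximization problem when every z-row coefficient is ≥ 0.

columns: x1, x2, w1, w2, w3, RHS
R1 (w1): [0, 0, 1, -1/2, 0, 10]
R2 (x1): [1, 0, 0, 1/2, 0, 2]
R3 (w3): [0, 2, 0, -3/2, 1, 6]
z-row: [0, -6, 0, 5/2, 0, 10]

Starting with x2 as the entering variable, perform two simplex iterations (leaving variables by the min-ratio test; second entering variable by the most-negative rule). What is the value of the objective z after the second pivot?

Ratio test on column x2 — row 1: entry 0 ≤ 0; row 2: entry 0 ≤ 0; row 3: 6/2 = 3. Minimum is 3 at row 3 (w3 leaves); pivot element 2.
Pivot on row 3; the z-row RHS becomes 10 − (-6)·3 = 28.
Next entering variable (most negative z-row entry -2): w2.
Ratio test on column w2 — row 1: entry -1/2 ≤ 0; row 2: 2/(1/2) = 4; row 3: entry -3/4 ≤ 0. Minimum is 4 at row 2 (x1 leaves); pivot element 1/2.
After the second pivot the z-row RHS is 28 − (-2)·4 = 36.

36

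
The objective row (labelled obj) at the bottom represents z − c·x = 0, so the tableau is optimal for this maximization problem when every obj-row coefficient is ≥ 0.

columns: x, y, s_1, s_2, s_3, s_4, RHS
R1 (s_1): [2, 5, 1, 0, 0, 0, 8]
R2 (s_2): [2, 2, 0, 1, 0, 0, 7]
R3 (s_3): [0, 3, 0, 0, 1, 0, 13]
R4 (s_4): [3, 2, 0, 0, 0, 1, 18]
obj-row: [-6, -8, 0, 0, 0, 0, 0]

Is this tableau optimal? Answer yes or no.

The obj-row has a negative entry -8 in column y, so it is not optimal.

no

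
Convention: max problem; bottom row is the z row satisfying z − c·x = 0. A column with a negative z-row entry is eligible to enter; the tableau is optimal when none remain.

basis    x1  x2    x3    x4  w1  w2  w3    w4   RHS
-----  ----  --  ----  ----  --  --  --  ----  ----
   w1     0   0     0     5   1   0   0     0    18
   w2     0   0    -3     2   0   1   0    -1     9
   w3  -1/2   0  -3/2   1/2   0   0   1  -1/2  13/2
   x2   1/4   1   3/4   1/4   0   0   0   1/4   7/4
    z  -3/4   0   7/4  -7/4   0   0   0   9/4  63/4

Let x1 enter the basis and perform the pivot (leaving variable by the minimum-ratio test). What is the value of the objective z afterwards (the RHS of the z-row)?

21

Ratio test on column x1 — row 1: entry 0 ≤ 0; row 2: entry 0 ≤ 0; row 3: entry -1/2 ≤ 0; row 4: (7/4)/(1/4) = 7. Minimum is 7 at row 4 (x2 leaves); pivot element 1/4.
Pivot on row 4; the z-row RHS becomes 63/4 − (-3/4)·7 = 21.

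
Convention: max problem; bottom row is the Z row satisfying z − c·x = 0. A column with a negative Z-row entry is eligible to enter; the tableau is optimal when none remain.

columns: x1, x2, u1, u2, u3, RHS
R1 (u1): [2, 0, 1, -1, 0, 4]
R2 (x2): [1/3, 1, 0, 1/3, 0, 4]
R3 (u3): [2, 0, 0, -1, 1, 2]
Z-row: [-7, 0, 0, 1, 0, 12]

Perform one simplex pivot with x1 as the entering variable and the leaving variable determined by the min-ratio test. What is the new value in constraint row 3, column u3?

Ratio test on column x1 — row 1: 4/2 = 2; row 2: 4/(1/3) = 12; row 3: 2/2 = 1. Minimum is 1 at row 3 (u3 leaves); pivot element 2.
Divide row 3 by 2; eliminate column x1 from the other rows.
In the new row 3, the u3 entry is the old entry divided by the pivot: 1/2 = 1/2.

1/2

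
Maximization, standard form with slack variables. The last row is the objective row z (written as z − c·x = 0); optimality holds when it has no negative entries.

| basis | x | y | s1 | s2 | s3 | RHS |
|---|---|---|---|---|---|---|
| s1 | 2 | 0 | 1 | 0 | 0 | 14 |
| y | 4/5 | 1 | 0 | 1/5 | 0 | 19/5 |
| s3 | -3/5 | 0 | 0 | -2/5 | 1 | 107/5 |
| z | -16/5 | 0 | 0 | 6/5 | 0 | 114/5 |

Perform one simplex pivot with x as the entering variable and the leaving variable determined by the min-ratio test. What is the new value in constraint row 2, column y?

Ratio test on column x — row 1: 14/2 = 7; row 2: (19/5)/(4/5) = 19/4; row 3: entry -3/5 ≤ 0. Minimum is 19/4 at row 2 (y leaves); pivot element 4/5.
Divide row 2 by 4/5; eliminate column x from the other rows.
In the new row 2, the y entry is the old entry divided by the pivot: 1/(4/5) = 5/4.

5/4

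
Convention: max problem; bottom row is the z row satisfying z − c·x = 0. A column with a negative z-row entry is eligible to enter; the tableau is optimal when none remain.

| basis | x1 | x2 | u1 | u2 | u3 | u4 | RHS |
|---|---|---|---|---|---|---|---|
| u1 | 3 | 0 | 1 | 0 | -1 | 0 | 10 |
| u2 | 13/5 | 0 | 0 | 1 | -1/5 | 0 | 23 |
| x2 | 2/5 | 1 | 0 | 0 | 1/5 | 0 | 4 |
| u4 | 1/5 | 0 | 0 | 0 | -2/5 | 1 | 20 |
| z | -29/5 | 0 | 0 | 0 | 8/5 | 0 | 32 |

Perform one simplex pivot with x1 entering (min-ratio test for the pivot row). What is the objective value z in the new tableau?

154/3

Ratio test on column x1 — row 1: 10/3 = 10/3; row 2: 23/(13/5) = 115/13; row 3: 4/(2/5) = 10; row 4: 20/(1/5) = 100. Minimum is 10/3 at row 1 (u1 leaves); pivot element 3.
Pivot on row 1; the z-row RHS becomes 32 − (-29/5)·(10/3) = 154/3.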